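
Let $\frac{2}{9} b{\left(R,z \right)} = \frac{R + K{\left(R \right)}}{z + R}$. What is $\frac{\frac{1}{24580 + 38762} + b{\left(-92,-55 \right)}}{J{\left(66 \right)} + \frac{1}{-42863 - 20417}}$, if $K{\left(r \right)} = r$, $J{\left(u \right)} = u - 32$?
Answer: $\frac{79020633320}{476985307743} \approx 0.16567$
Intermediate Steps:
$J{\left(u \right)} = -32 + u$ ($J{\left(u \right)} = u - 32 = -32 + u$)
$b{\left(R,z \right)} = \frac{9 R}{R + z}$ ($b{\left(R,z \right)} = \frac{9 \frac{R + R}{z + R}}{2} = \frac{9 \frac{2 R}{R + z}}{2} = \frac{9 R}{R + z}$)
$\frac{\frac{1}{24580 + 38762} + b{\left(-92,-55 \right)}}{J{\left(66 \right)} + \frac{1}{-42863 - 20417}} = \frac{\frac{1}{24580 + 38762} + 9 \left(-92\right) \frac{1}{-92 - 55}}{\left(-32 + 66\right) + \frac{1}{-42863 - 20417}} = \frac{\frac{1}{63342} + 9 \left(-92\right) \frac{1}{-147}}{34 + \frac{1}{-63280}} = \frac{\frac{1}{63342} + 9 \left(-92\right) \left(- \frac{1}{147}\right)}{34 - \frac{1}{63280}} = \frac{\frac{1}{63342} + \frac{276}{49}}{\frac{2151519}{63280}} = \frac{17482441}{3103758} \cdot \frac{63280}{2151519} = \frac{79020633320}{476985307743}$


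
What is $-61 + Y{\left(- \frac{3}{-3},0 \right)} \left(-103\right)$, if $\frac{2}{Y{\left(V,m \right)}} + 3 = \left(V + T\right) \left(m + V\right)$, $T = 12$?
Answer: $- \frac{408}{5} \approx -81.6$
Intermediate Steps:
$Y{\left(V,m \right)} = \frac{2}{-3 + \left(12 + V\right) \left(V + m\right)}$ ($Y{\left(V,m \right)} = \frac{2}{-3 + \left(V + 12\right) \left(m + V\right)} = \frac{2}{-3 + \left(12 + V\right) \left(V + m\right)}$)
$-61 + Y{\left(- \frac{3}{-3},0 \right)} \left(-103\right) = -61 + \frac{2}{-3 + \left(- \frac{3}{-3}\right)^{2} + 12 \left(- \frac{3}{-3}\right) + 12 \cdot 0 + - \frac{3}{-3} \cdot 0} \left(-103\right) = -61 + \frac{2}{-3 + \left(\left(-3\right) \left(- \frac{1}{3}\right)\right)^{2} + 12 \left(\left(-3\right) \left(- \frac{1}{3}\right)\right) + 0 + \left(-3\right) \left(- \frac{1}{3}\right) 0} \left(-103\right) = -61 + \frac{2}{-3 + 1^{2} + 12 \cdot 1 + 0 + 1 \cdot 0} \left(-103\right) = -61 + \frac{2}{-3 + 1 + 12 + 0 + 0} \left(-103\right) = -61 + \frac{2}{10} \left(-103\right) = -61 + 2 \cdot \frac{1}{10} \left(-103\right) = -61 + \frac{1}{5} \left(-103\right) = -61 - \frac{103}{5} = - \frac{408}{5}$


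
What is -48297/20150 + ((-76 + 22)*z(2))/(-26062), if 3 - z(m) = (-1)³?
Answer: -627182007/262574650 ≈ -2.3886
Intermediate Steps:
z(m) = 4 (z(m) = 3 - 1*(-1)³ = 3 - 1*(-1) = 3 + 1 = 4)
-48297/20150 + ((-76 + 22)*z(2))/(-26062) = -48297/20150 + ((-76 + 22)*4)/(-26062) = -48297*1/20150 - 54*4*(-1/26062) = -48297/20150 - 216*(-1/26062) = -48297/20150 + 108/13031 = -627182007/262574650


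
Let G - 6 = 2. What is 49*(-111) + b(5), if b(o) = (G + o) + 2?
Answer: -5424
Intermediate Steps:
G = 8 (G = 6 + 2 = 8)
b(o) = 10 + o (b(o) = (8 + o) + 2 = 10 + o)
49*(-111) + b(5) = 49*(-111) + (10 + 5) = -5439 + 15 = -5424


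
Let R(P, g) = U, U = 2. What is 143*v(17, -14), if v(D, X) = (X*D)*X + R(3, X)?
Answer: 476762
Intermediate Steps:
R(P, g) = 2
v(D, X) = 2 + D*X² (v(D, X) = (X*D)*X + 2 = (D*X)*X + 2 = D*X² + 2 = 2 + D*X²)
143*v(17, -14) = 143*(2 + 17*(-14)²) = 143*(2 + 17*196) = 143*(2 + 3332) = 143*3334 = 476762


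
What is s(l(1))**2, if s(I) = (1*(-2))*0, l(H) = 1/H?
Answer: 0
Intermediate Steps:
s(I) = 0 (s(I) = -2*0 = 0)
s(l(1))**2 = 0**2 = 0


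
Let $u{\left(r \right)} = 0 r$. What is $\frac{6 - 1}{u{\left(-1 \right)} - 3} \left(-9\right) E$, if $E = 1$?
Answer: $15$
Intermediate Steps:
$u{\left(r \right)} = 0$
$\frac{6 - 1}{u{\left(-1 \right)} - 3} \left(-9\right) E = \frac{6 - 1}{0 - 3} \left(-9\right) 1 = \frac{5}{-3} \left(-9\right) 1 = 5 \left(- \frac{1}{3}\right) \left(-9\right) 1 = \left(- \frac{5}{3}\right) \left(-9\right) 1 = 15 \cdot 1 = 15$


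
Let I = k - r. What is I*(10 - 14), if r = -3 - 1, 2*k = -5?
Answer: -6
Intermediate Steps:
k = -5/2 (k = (½)*(-5) = -5/2 ≈ -2.5000)
r = -4
I = 3/2 (I = -5/2 - 1*(-4) = -5/2 + 4 = 3/2 ≈ 1.5000)
I*(10 - 14) = 3*(10 - 14)/2 = (3/2)*(-4) = -6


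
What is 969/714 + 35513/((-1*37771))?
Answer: 220467/528794 ≈ 0.41692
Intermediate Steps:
969/714 + 35513/((-1*37771)) = 969*(1/714) + 35513/(-37771) = 19/14 + 35513*(-1/37771) = 19/14 - 35513/37771 = 220467/528794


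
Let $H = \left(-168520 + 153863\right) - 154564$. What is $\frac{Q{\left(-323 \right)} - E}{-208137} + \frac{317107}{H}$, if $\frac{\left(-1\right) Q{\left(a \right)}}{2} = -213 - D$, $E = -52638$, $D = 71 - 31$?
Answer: $- \frac{8332753387}{3913461253} \approx -2.1293$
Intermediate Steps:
$D = 40$
$H = -169221$ ($H = -14657 - 154564 = -169221$)
$Q{\left(a \right)} = 506$ ($Q{\left(a \right)} = - 2 \left(-213 - 40\right) = \left(-2\right) \left(-253\right) = 506$)
$\frac{Q{\left(-323 \right)} - E}{-208137} + \frac{317107}{H} = \frac{506 - -52638}{-208137} + \frac{317107}{-169221} = \left(506 + 52638\right) \left(- \frac{1}{208137}\right) + 317107 \left(- \frac{1}{169221}\right) = 53144 \left(- \frac{1}{208137}\right) - \frac{317107}{169221} = - \frac{53144}{208137} - \frac{317107}{169221} = - \frac{8332753387}{3913461253}$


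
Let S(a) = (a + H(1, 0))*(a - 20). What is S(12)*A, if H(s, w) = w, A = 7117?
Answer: -683232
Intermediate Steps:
S(a) = a*(-20 + a) (S(a) = (a + 0)*(a - 20) = a*(-20 + a))
S(12)*A = (12*(-20 + 12))*7117 = (12*(-8))*7117 = -96*7117 = -683232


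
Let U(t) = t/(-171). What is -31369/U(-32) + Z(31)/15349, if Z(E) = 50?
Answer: -82333553951/491168 ≈ -1.6763e+5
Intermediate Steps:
U(t) = -t/171 (U(t) = t*(-1/171) = -t/171)
-31369/U(-32) + Z(31)/15349 = -31369/((-1/171*(-32))) + 50/15349 = -31369/32/171 + 50*(1/15349) = -31369*171/32 + 50/15349 = -5364099/32 + 50/15349 = -82333553951/491168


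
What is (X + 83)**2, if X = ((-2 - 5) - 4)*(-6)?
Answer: 22201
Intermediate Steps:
X = 66 (X = (-7 - 4)*(-6) = -11*(-6) = 66)
(X + 83)**2 = (66 + 83)**2 = 149**2 = 22201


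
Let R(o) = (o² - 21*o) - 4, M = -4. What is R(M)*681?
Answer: 65376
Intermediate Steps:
R(o) = -4 + o² - 21*o
R(M)*681 = (-4 + (-4)² - 21*(-4))*681 = (-4 + 16 + 84)*681 = 96*681 = 65376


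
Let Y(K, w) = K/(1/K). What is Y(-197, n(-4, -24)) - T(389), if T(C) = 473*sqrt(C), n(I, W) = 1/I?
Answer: 38809 - 473*sqrt(389) ≈ 29480.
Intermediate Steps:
Y(K, w) = K**2 (Y(K, w) = K*K = K**2)
Y(-197, n(-4, -24)) - T(389) = (-197)**2 - 473*sqrt(389) = 38809 - 473*sqrt(389)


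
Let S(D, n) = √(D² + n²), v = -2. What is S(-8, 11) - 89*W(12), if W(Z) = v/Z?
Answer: 89/6 + √185 ≈ 28.435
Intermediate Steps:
W(Z) = -2/Z
S(-8, 11) - 89*W(12) = √((-8)² + 11²) - (-178)/12 = √(64 + 121) - (-178)/12 = √185 - 89*(-⅙) = √185 + 89/6 = 89/6 + √185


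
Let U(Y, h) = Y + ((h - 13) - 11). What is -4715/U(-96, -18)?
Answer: 205/6 ≈ 34.167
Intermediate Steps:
U(Y, h) = -24 + Y + h (U(Y, h) = Y + ((-13 + h) - 11) = Y + (-24 + h) = -24 + Y + h)
-4715/U(-96, -18) = -4715/(-24 - 96 - 18) = -4715/(-138) = -4715*(-1/138) = 205/6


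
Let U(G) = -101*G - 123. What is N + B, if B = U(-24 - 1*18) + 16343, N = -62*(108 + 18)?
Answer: 12650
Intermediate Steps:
U(G) = -123 - 101*G
N = -7812 (N = -62*126 = -7812)
B = 20462 (B = (-123 - 101*(-24 - 1*18)) + 16343 = (-123 - 101*(-24 - 18)) + 16343 = (-123 - 101*(-42)) + 16343 = (-123 + 4242) + 16343 = 4119 + 16343 = 20462)
N + B = -7812 + 20462 = 12650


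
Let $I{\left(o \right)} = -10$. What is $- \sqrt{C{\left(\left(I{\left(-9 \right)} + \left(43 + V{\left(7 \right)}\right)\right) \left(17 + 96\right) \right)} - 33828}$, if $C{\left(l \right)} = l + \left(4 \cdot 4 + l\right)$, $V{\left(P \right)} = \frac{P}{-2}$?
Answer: $- i \sqrt{27145} \approx - 164.76 i$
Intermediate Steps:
$V{\left(P \right)} = - \frac{P}{2}$ ($V{\left(P \right)} = P \left(- \frac{1}{2}\right) = - \frac{P}{2}$)
$C{\left(l \right)} = 16 + 2 l$ ($C{\left(l \right)} = l + \left(16 + l\right) = 16 + 2 l$)
$- \sqrt{C{\left(\left(I{\left(-9 \right)} + \left(43 + V{\left(7 \right)}\right)\right) \left(17 + 96\right) \right)} - 33828} = - \sqrt{\left(16 + 2 \left(-10 + \left(43 - \frac{7}{2}\right)\right) \left(17 + 96\right)\right) - 33828} = - \sqrt{\left(16 + 2 \left(-10 + \left(43 - \frac{7}{2}\right)\right) 113\right) - 33828} = - \sqrt{\left(16 + 2 \left(-10 + \frac{79}{2}\right) 113\right) - 33828} = - \sqrt{\left(16 + 2 \cdot \frac{59}{2} \cdot 113\right) - 33828} = - \sqrt{\left(16 + 2 \cdot \frac{6667}{2}\right) - 33828} = - \sqrt{\left(16 + 6667\right) - 33828} = - \sqrt{6683 - 33828} = - \sqrt{-27145} = - i \sqrt{27145}$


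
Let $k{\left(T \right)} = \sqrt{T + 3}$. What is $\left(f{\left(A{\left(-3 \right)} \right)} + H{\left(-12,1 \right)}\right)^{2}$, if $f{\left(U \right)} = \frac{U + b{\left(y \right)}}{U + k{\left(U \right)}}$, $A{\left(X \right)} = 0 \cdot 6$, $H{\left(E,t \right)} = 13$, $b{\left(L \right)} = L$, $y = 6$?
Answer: $181 + 52 \sqrt{3} \approx 271.07$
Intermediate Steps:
$A{\left(X \right)} = 0$
$k{\left(T \right)} = \sqrt{3 + T}$
$f{\left(U \right)} = \frac{6 + U}{U + \sqrt{3 + U}}$ ($f{\left(U \right)} = \frac{U + 6}{U + \sqrt{3 + U}} = \frac{6 + U}{U + \sqrt{3 + U}}$)
$\left(f{\left(A{\left(-3 \right)} \right)} + H{\left(-12,1 \right)}\right)^{2} = \left(\frac{6 + 0}{0 + \sqrt{3 + 0}} + 13\right)^{2} = \left(\frac{1}{0 + \sqrt{3}} \cdot 6 + 13\right)^{2} = \left(\frac{1}{\sqrt{3}} \cdot 6 + 13\right)^{2} = \left(\frac{\sqrt{3}}{3} \cdot 6 + 13\right)^{2} = \left(2 \sqrt{3} + 13\right)^{2} = \left(13 + 2 \sqrt{3}\right)^{2}$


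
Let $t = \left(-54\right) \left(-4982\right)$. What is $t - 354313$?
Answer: $-85285$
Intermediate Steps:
$t = 269028$
$t - 354313 = 269028 - 354313 = -85285$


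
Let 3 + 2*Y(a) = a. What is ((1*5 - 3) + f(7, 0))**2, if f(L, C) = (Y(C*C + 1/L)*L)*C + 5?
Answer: 49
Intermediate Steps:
Y(a) = -3/2 + a/2
f(L, C) = 5 + C*L*(-3/2 + C**2/2 + 1/(2*L)) (f(L, C) = ((-3/2 + (C*C + 1/L)/2)*L)*C + 5 = ((-3/2 + (C**2 + 1/L)/2)*L)*C + 5 = ((-3/2 + (C**2/2 + 1/(2*L)))*L)*C + 5 = ((-3/2 + C**2/2 + 1/(2*L))*L)*C + 5 = (L*(-3/2 + C**2/2 + 1/(2*L)))*C + 5 = C*L*(-3/2 + C**2/2 + 1/(2*L)) + 5 = 5 + C*L*(-3/2 + C**2/2 + 1/(2*L)))
((1*5 - 3) + f(7, 0))**2 = ((1*5 - 3) + (5 + (1/2)*0*(1 - 3*7 + 7*0**2)))**2 = ((5 - 3) + (5 + (1/2)*0*(1 - 21 + 7*0)))**2 = (2 + (5 + (1/2)*0*(1 - 21 + 0)))**2 = (2 + (5 + (1/2)*0*(-20)))**2 = (2 + (5 + 0))**2 = (2 + 5)**2 = 7**2 = 49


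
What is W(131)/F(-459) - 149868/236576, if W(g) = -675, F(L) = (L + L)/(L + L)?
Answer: -39959667/59144 ≈ -675.63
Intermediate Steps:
F(L) = 1 (F(L) = (2*L)/((2*L)) = (2*L)*(1/(2*L)) = 1)
W(131)/F(-459) - 149868/236576 = -675/1 - 149868/236576 = -675*1 - 149868*1/236576 = -675 - 37467/59144 = -39959667/59144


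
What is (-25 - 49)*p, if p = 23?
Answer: -1702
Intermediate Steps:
(-25 - 49)*p = (-25 - 49)*23 = -74*23 = -1702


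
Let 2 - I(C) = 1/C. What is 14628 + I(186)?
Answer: 2721179/186 ≈ 14630.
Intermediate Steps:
I(C) = 2 - 1/C
14628 + I(186) = 14628 + (2 - 1/186) = 14628 + 371/186 = 2721179/186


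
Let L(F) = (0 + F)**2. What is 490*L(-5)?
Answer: 12250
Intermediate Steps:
L(F) = F**2
490*L(-5) = 490*(-5)**2 = 490*25 = 12250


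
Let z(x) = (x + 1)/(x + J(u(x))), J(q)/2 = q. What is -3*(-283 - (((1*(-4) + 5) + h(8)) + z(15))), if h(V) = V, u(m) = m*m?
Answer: 135796/155 ≈ 876.10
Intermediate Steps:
u(m) = m²
J(q) = 2*q
z(x) = (1 + x)/(x + 2*x²) (z(x) = (x + 1)/(x + 2*x²) = (1 + x)/(x + 2*x²))
-3*(-283 - (((1*(-4) + 5) + h(8)) + z(15))) = -3*(-283 - (((1*(-4) + 5) + 8) + (1 + 15)/(15*(1 + 2*15)))) = -3*(-283 - (((-4 + 5) + 8) + (1/15)*16/(1 + 30))) = -3*(-283 - ((1 + 8) + (1/15)*16/31)) = -3*(-283 - (9 + (1/15)*(1/31)*16)) = -3*(-283 - (9 + 16/465)) = -3*(-283 - 1*4201/465) = -3*(-283 - 4201/465) = -3*(-135796/465) = 135796/155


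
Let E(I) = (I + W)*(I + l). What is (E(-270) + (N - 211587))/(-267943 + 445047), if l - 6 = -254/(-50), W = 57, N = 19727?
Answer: -3417751/4427600 ≈ -0.77192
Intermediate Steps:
l = 277/25 (l = 6 - 254/(-50) = 6 - 254*(-1/50) = 6 + 127/25 = 277/25 ≈ 11.080)
E(I) = (57 + I)*(277/25 + I) (E(I) = (I + 57)*(I + 277/25) = (57 + I)*(277/25 + I))
(E(-270) + (N - 211587))/(-267943 + 445047) = ((15789/25 + (-270)**2 + (1702/25)*(-270)) + (19727 - 211587))/(-267943 + 445047) = ((15789/25 + 72900 - 91908/5) - 191860)/177104 = (1378749/25 - 191860)*(1/177104) = -3417751/25*1/177104 = -3417751/4427600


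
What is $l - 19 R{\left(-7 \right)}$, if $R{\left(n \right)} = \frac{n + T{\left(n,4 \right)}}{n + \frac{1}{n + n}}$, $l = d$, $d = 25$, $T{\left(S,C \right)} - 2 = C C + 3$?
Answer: $\frac{6199}{99} \approx 62.616$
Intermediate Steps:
$T{\left(S,C \right)} = 5 + C^{2}$ ($T{\left(S,C \right)} = 2 + \left(C C + 3\right) = 2 + \left(C^{2} + 3\right) = 2 + \left(3 + C^{2}\right) = 5 + C^{2}$)
$l = 25$
$R{\left(n \right)} = \frac{21 + n}{n + \frac{1}{2 n}}$ ($R{\left(n \right)} = \frac{n + \left(5 + 4^{2}\right)}{n + \frac{1}{n + n}} = \frac{n + \left(5 + 16\right)}{n + \frac{1}{2 n}} = \frac{n + 21}{n + \frac{1}{2 n}} = \frac{21 + n}{n + \frac{1}{2 n}}$)
$l - 19 R{\left(-7 \right)} = 25 - 19 \cdot 2 \left(-7\right) \frac{1}{1 + 2 \left(-7\right)^{2}} \left(21 - 7\right) = 25 - 19 \cdot 2 \left(-7\right) \frac{1}{1 + 2 \cdot 49} \cdot 14 = 25 - 19 \cdot 2 \left(-7\right) \frac{1}{1 + 98} \cdot 14 = 25 - 19 \cdot 2 \left(-7\right) \frac{1}{99} \cdot 14 = 25 - - \frac{3724}{99} = 25 + \frac{3724}{99} = \frac{6199}{99}$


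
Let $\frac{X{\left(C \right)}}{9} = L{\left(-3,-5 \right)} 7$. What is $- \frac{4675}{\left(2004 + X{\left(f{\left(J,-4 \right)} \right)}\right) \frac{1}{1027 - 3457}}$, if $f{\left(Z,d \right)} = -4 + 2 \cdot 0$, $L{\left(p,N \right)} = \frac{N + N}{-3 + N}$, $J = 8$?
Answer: $\frac{15147000}{2777} \approx 5454.4$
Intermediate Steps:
$L{\left(p,N \right)} = \frac{2 N}{-3 + N}$
$f{\left(Z,d \right)} = -4$ ($f{\left(Z,d \right)} = -4 + 0 = -4$)
$X{\left(C \right)} = \frac{315}{4}$ ($X{\left(C \right)} = 9 \cdot 2 \left(-5\right) \frac{1}{-3 - 5} \cdot 7 = 9 \cdot 2 \left(-5\right) \frac{1}{-8} \cdot 7 = 9 \cdot 2 \left(-5\right) \left(- \frac{1}{8}\right) 7 = 9 \cdot \frac{5}{4} \cdot 7 = 9 \cdot \frac{35}{4} = \frac{315}{4}$)
$- \frac{4675}{\left(2004 + X{\left(f{\left(J,-4 \right)} \right)}\right) \frac{1}{1027 - 3457}} = - \frac{4675}{\left(2004 + \frac{315}{4}\right) \frac{1}{1027 - 3457}} = - \frac{4675}{\frac{8331}{4} \frac{1}{-2430}} = - \frac{4675}{\frac{8331}{4} \left(- \frac{1}{2430}\right)} = - \frac{4675}{- \frac{2777}{3240}} = \left(-4675\right) \left(- \frac{3240}{2777}\right) = \frac{15147000}{2777}$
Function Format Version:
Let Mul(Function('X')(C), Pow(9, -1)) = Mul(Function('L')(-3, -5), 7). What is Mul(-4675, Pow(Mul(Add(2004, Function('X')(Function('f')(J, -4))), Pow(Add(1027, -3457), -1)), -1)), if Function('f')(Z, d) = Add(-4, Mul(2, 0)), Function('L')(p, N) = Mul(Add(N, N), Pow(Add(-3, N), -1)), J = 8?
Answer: Rational(15147000, 2777) ≈ 5454.4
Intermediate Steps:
Function('L')(p, N) = Mul(2, N, Pow(Add(-3, N), -1)) (Function('L')(p, N) = Mul(Mul(2, N), Pow(Add(-3, N), -1)) = Mul(2, N, Pow(Add(-3, N), -1)))
Function('f')(Z, d) = -4 (Function('f')(Z, d) = Add(-4, 0) = -4)
Function('X')(C) = Rational(315, 4) (Function('X')(C) = Mul(9, Mul(Mul(2, -5, Pow(Add(-3, -5), -1)), 7)) = Mul(9, Mul(Mul(2, -5, Pow(-8, -1)), 7)) = Mul(9, Mul(Mul(2, -5, Rational(-1, 8)), 7)) = Mul(9, Mul(Rational(5, 4), 7)) = Mul(9, Rational(35, 4)) = Rational(315, 4))
Mul(-4675, Pow(Mul(Add(2004, Function('X')(Function('f')(J, -4))), Pow(Add(1027, -3457), -1)), -1)) = Mul(-4675, Pow(Mul(Add(2004, Rational(315, 4)), Pow(Add(1027, -3457), -1)), -1)) = Mul(-4675, Pow(Mul(Rational(8331, 4), Pow(-2430, -1)), -1)) = Mul(-4675, Pow(Mul(Rational(8331, 4), Rational(-1, 2430)), -1)) = Mul(-4675, Pow(Rational(-2777, 3240), -1)) = Mul(-4675, Rational(-3240, 2777)) = Rational(15147000, 2777)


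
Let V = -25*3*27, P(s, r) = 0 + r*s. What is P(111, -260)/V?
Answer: 1924/135 ≈ 14.252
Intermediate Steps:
P(s, r) = r*s
V = -2025 (V = -75*27 = -2025)
P(111, -260)/V = -260*111/(-2025) = -28860*(-1/2025) = 1924/135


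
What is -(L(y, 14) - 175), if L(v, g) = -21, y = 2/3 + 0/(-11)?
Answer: 196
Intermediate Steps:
y = ⅔ (y = 2*(⅓) + 0*(-1/11) = ⅔ + 0 = ⅔ ≈ 0.66667)
-(L(y, 14) - 175) = -(-21 - 175) = -1*(-196) = 196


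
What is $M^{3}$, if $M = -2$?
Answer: $-8$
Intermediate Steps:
$M^{3} = \left(-2\right)^{3} = -8$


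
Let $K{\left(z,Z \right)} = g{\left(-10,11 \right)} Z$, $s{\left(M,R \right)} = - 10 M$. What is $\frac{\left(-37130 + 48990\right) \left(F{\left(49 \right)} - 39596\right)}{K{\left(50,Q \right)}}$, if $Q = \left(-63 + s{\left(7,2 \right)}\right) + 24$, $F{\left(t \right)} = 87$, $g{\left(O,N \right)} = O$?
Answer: $- \frac{46857674}{109} \approx -4.2989 \cdot 10^{5}$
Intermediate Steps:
$Q = -109$ ($Q = \left(-63 - 70\right) + 24 = -133 + 24 = -109$)
$K{\left(z,Z \right)} = - 10 Z$
$\frac{\left(-37130 + 48990\right) \left(F{\left(49 \right)} - 39596\right)}{K{\left(50,Q \right)}} = \frac{\left(-37130 + 48990\right) \left(87 - 39596\right)}{\left(-10\right) \left(-109\right)} = \frac{11860 \left(-39509\right)}{1090} = \left(-468576740\right) \frac{1}{1090} = - \frac{46857674}{109}$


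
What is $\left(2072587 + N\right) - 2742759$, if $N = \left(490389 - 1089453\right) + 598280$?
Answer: $-670956$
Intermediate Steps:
$N = -784$ ($N = -599064 + 598280 = -784$)
$\left(2072587 + N\right) - 2742759 = \left(2072587 - 784\right) - 2742759 = 2071803 - 2742759 = -670956$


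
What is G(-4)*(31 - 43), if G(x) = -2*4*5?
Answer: 480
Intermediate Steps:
G(x) = -40 (G(x) = -8*5 = -40)
G(-4)*(31 - 43) = -40*(31 - 43) = -40*(-12) = 480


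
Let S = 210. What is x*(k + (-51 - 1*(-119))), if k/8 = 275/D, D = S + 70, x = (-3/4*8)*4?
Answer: -12744/7 ≈ -1820.6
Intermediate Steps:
x = -24 (x = (-3*¼*8)*4 = -¾*8*4 = -6*4 = -24)
D = 280 (D = 210 + 70 = 280)
k = 55/7 (k = 8*(275/280) = 8*(275*(1/280)) = 8*(55/56) = 55/7 ≈ 7.8571)
x*(k + (-51 - 1*(-119))) = -24*(55/7 + (-51 - 1*(-119))) = -24*(55/7 + (-51 + 119)) = -24*(55/7 + 68) = -24*531/7 = -12744/7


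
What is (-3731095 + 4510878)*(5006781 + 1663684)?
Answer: 5201515209095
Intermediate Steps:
(-3731095 + 4510878)*(5006781 + 1663684) = 779783*6670465 = 5201515209095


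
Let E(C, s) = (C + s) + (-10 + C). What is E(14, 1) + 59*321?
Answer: 18958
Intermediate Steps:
E(C, s) = -10 + s + 2*C
E(14, 1) + 59*321 = (-10 + 1 + 2*14) + 59*321 = (-10 + 1 + 28) + 18939 = 19 + 18939 = 18958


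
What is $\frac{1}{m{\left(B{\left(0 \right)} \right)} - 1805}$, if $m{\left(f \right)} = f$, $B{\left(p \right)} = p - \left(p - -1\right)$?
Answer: $- \frac{1}{1806} \approx -0.00055371$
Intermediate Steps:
$B{\left(p \right)} = -1$ ($B{\left(p \right)} = p - \left(p + 1\right) = p - \left(1 + p\right) = -1$)
$\frac{1}{m{\left(B{\left(0 \right)} \right)} - 1805} = \frac{1}{-1 - 1805} = \frac{1}{-1806} = - \frac{1}{1806}$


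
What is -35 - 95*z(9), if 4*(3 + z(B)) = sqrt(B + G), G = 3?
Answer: 250 - 95*sqrt(3)/2 ≈ 167.73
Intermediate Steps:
z(B) = -3 + sqrt(3 + B)/4 (z(B) = -3 + sqrt(B + 3)/4 = -3 + sqrt(3 + B)/4)
-35 - 95*z(9) = -35 - 95*(-3 + sqrt(3 + 9)/4) = -35 - 95*(-3 + sqrt(12)/4) = -35 - 95*(-3 + (2*sqrt(3))/4) = -35 - 95*(-3 + sqrt(3)/2) = -35 + (285 - 95*sqrt(3)/2) = 250 - 95*sqrt(3)/2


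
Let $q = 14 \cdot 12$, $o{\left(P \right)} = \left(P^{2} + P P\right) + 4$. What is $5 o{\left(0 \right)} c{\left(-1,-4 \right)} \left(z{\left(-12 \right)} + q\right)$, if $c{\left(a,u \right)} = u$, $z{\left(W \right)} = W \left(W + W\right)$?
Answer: $-36480$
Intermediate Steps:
$z{\left(W \right)} = 2 W^{2}$ ($z{\left(W \right)} = W 2 W = 2 W^{2}$)
$o{\left(P \right)} = 4 + 2 P^{2}$ ($o{\left(P \right)} = \left(P^{2} + P^{2}\right) + 4 = 2 P^{2} + 4 = 4 + 2 P^{2}$)
$q = 168$
$5 o{\left(0 \right)} c{\left(-1,-4 \right)} \left(z{\left(-12 \right)} + q\right) = 5 \left(4 + 2 \cdot 0^{2}\right) \left(-4\right) \left(2 \left(-12\right)^{2} + 168\right) = 5 \left(4 + 2 \cdot 0\right) \left(-4\right) \left(2 \cdot 144 + 168\right) = 5 \left(4 + 0\right) \left(-4\right) \left(288 + 168\right) = 5 \cdot 4 \left(-4\right) 456 = 20 \left(-4\right) 456 = \left(-80\right) 456 = -36480$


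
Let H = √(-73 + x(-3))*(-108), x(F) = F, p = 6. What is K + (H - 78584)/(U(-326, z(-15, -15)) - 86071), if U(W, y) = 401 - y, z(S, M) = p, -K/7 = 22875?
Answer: -3429697729/21419 + 54*I*√19/21419 ≈ -1.6012e+5 + 0.010989*I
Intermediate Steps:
K = -160125 (K = -7*22875 = -160125)
z(S, M) = 6
H = -216*I*√19 (H = √(-73 - 3)*(-108) = √(-76)*(-108) = (2*I*√19)*(-108) = -216*I*√19 ≈ -941.52*I)
K + (H - 78584)/(U(-326, z(-15, -15)) - 86071) = -160125 + (-216*I*√19 - 78584)/((401 - 1*6) - 86071) = -160125 + (-78584 - 216*I*√19)/((401 - 6) - 86071) = -160125 + (-78584 - 216*I*√19)/(395 - 86071) = -160125 + (-78584 - 216*I*√19)/(-85676) = -160125 + (-78584 - 216*I*√19)*(-1/85676) = -160125 + (19646/21419 + 54*I*√19/21419) = -3429697729/21419 + 54*I*√19/21419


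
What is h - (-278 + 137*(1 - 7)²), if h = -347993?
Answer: -352647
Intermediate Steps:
h - (-278 + 137*(1 - 7)²) = -347993 - (-278 + 137*(1 - 7)²) = -347993 - (-278 + 137*(-6)²) = -347993 - (-278 + 137*36) = -347993 - (-278 + 4932) = -347993 - 1*4654 = -347993 - 4654 = -352647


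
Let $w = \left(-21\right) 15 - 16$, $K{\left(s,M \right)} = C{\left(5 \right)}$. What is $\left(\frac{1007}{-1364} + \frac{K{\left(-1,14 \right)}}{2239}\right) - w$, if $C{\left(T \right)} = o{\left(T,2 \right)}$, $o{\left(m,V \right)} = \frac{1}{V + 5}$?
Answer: $\frac{7060327385}{21377972} \approx 330.26$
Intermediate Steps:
$o{\left(m,V \right)} = \frac{1}{5 + V}$
$C{\left(T \right)} = \frac{1}{7}$ ($C{\left(T \right)} = \frac{1}{5 + 2} = \frac{1}{7}$)
$K{\left(s,M \right)} = \frac{1}{7}$
$w = -331$ ($w = -315 - 16 = -331$)
$\left(\frac{1007}{-1364} + \frac{K{\left(-1,14 \right)}}{2239}\right) - w = \left(\frac{1007}{-1364} + \frac{1}{7 \cdot 2239}\right) - -331 = \left(1007 \left(- \frac{1}{1364}\right) + \frac{1}{7} \cdot \frac{1}{2239}\right) + 331 = \left(- \frac{1007}{1364} + \frac{1}{15673}\right) + 331 = - \frac{15781347}{21377972} + 331 = \frac{7060327385}{21377972}$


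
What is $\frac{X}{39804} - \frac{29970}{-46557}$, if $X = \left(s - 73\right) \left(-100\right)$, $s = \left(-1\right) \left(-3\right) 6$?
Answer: $\frac{40249705}{51476523} \approx 0.7819$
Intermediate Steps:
$s = 18$ ($s = 3 \cdot 6 = 18$)
$X = 5500$ ($X = \left(18 - 73\right) \left(-100\right) = \left(-55\right) \left(-100\right) = 5500$)
$\frac{X}{39804} - \frac{29970}{-46557} = \frac{5500}{39804} - \frac{29970}{-46557} = 5500 \cdot \frac{1}{39804} - - \frac{3330}{5173} = \frac{1375}{9951} + \frac{3330}{5173} = \frac{40249705}{51476523}$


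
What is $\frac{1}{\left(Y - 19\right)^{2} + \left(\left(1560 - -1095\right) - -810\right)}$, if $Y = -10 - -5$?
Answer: $\frac{1}{4041} \approx 0.00024746$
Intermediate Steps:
$Y = -5$ ($Y = -10 + 5 = -5$)
$\frac{1}{\left(Y - 19\right)^{2} + \left(\left(1560 - -1095\right) - -810\right)} = \frac{1}{\left(-5 - 19\right)^{2} + \left(\left(1560 - -1095\right) - -810\right)} = \frac{1}{\left(-24\right)^{2} + \left(\left(1560 + 1095\right) + 810\right)} = \frac{1}{576 + \left(2655 + 810\right)} = \frac{1}{576 + 3465} = \frac{1}{4041}$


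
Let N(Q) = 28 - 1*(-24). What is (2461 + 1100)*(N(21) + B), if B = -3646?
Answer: -12798234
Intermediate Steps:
N(Q) = 52 (N(Q) = 28 + 24 = 52)
(2461 + 1100)*(N(21) + B) = (2461 + 1100)*(52 - 3646) = 3561*(-3594) = -12798234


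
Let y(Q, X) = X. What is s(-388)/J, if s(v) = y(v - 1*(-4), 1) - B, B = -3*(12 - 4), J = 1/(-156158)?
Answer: -3903950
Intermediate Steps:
J = -1/156158 ≈ -6.4038e-6
B = -24 (B = -3*8 = -24)
s(v) = 25 (s(v) = 1 - 1*(-24) = 1 + 24 = 25)
s(-388)/J = 25/(-1/156158) = 25*(-156158) = -3903950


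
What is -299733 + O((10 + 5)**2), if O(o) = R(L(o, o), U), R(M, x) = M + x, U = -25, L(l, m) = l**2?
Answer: -249133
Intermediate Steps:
O(o) = -25 + o**2 (O(o) = o**2 - 25 = -25 + o**2)
-299733 + O((10 + 5)**2) = -299733 + (-25 + ((10 + 5)**2)**2) = -299733 + (-25 + (15**2)**2) = -299733 + (-25 + 225**2) = -299733 + (-25 + 50625) = -299733 + 50600 = -249133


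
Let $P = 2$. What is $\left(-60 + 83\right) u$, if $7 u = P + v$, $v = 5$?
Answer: $23$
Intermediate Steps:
$u = 1$ ($u = \frac{2 + 5}{7} = \frac{1}{7} \cdot 7 = 1$)
$\left(-60 + 83\right) u = \left(-60 + 83\right) 1 = 23 \cdot 1 = 23$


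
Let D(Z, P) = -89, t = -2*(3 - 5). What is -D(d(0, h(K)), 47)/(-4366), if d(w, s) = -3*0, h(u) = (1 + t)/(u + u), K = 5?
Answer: -89/4366 ≈ -0.020385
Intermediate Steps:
t = 4 (t = -2*(-2) = 4)
h(u) = 5/(2*u) (h(u) = (1 + 4)/(u + u) = 5/((2*u)) = 5*(1/(2*u)) = 5/(2*u))
d(w, s) = 0
-D(d(0, h(K)), 47)/(-4366) = -(-89)/(-4366) = -(-89)*(-1)/4366 = -1*89/4366 = -89/4366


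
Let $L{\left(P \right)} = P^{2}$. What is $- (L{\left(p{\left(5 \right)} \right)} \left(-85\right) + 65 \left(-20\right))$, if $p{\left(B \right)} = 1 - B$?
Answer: $2660$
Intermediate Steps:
$- (L{\left(p{\left(5 \right)} \right)} \left(-85\right) + 65 \left(-20\right)) = - (\left(1 - 5\right)^{2} \left(-85\right) + 65 \left(-20\right)) = - (\left(1 - 5\right)^{2} \left(-85\right) - 1300) = - (\left(-4\right)^{2} \left(-85\right) - 1300) = - (16 \left(-85\right) - 1300) = - (-1360 - 1300) = \left(-1\right) \left(-2660\right) = 2660$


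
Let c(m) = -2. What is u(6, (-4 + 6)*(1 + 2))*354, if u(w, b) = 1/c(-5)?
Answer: -177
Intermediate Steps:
u(w, b) = -½ (u(w, b) = 1/(-2) = -½)
u(6, (-4 + 6)*(1 + 2))*354 = -½*354 = -177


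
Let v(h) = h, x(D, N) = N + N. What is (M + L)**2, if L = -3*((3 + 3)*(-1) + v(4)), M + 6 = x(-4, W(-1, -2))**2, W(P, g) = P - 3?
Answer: 4096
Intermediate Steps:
W(P, g) = -3 + P
x(D, N) = 2*N
M = 58 (M = -6 + (2*(-3 - 1))**2 = -6 + (2*(-4))**2 = -6 + (-8)**2 = -6 + 64 = 58)
L = 6 (L = -3*((3 + 3)*(-1) + 4) = -3*(6*(-1) + 4) = -3*(-6 + 4) = -3*(-2) = 6)
(M + L)**2 = (58 + 6)**2 = 64**2 = 4096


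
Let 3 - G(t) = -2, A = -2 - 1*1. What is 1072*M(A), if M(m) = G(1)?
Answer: 5360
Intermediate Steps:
A = -3 (A = -2 - 1 = -3)
G(t) = 5 (G(t) = 3 - 1*(-2) = 3 + 2 = 5)
M(m) = 5
1072*M(A) = 1072*5 = 5360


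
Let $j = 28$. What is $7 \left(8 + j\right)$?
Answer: $252$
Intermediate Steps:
$7 \left(8 + j\right) = 7 \left(8 + 28\right) = 7 \cdot 36 = 252$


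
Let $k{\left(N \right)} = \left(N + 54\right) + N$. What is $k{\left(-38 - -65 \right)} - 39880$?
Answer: $-39772$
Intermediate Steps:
$k{\left(N \right)} = 54 + 2 N$ ($k{\left(N \right)} = \left(54 + N\right) + N = 54 + 2 N$)
$k{\left(-38 - -65 \right)} - 39880 = \left(54 + 2 \left(-38 - -65\right)\right) - 39880 = \left(54 + 2 \left(-38 + 65\right)\right) - 39880 = \left(54 + 2 \cdot 27\right) - 39880 = \left(54 + 54\right) - 39880 = 108 - 39880 = -39772$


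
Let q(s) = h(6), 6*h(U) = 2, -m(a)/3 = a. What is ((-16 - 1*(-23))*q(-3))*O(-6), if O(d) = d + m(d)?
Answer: 28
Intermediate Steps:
m(a) = -3*a
h(U) = ⅓ (h(U) = (⅙)*2 = ⅓)
q(s) = ⅓
O(d) = -2*d (O(d) = d - 3*d = -2*d)
((-16 - 1*(-23))*q(-3))*O(-6) = ((-16 - 1*(-23))*(⅓))*(-2*(-6)) = ((-16 + 23)*(⅓))*12 = (7*(⅓))*12 = (7/3)*12 = 28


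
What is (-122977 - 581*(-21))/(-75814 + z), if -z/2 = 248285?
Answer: 13847/71548 ≈ 0.19353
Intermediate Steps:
z = -496570 (z = -2*248285 = -496570)
(-122977 - 581*(-21))/(-75814 + z) = (-122977 - 581*(-21))/(-75814 - 496570) = (-122977 + 12201)/(-572384) = -110776*(-1/572384) = 13847/71548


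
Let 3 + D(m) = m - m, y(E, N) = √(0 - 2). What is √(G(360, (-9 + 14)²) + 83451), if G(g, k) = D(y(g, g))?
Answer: 6*√2318 ≈ 288.87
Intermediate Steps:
y(E, N) = I*√2 (y(E, N) = √(-2) = I*√2)
D(m) = -3 (D(m) = -3 + (m - m) = -3 + 0 = -3)
G(g, k) = -3
√(G(360, (-9 + 14)²) + 83451) = √(-3 + 83451) = √83448 = 6*√2318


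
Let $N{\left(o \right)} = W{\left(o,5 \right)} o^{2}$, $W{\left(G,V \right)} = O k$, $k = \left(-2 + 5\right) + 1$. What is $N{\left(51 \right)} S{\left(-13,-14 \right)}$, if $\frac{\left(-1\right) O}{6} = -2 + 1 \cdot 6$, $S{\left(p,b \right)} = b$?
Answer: $3495744$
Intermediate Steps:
$k = 4$ ($k = 3 + 1 = 4$)
$O = -24$ ($O = - 6 \left(-2 + 1 \cdot 6\right) = - 6 \left(-2 + 6\right) = \left(-6\right) 4 = -24$)
$W{\left(G,V \right)} = -96$ ($W{\left(G,V \right)} = \left(-24\right) 4 = -96$)
$N{\left(o \right)} = - 96 o^{2}$
$N{\left(51 \right)} S{\left(-13,-14 \right)} = - 96 \cdot 51^{2} \left(-14\right) = \left(-96\right) 2601 \left(-14\right) = \left(-249696\right) \left(-14\right) = 3495744$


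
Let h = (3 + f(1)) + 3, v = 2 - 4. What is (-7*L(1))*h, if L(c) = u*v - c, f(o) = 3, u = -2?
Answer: -189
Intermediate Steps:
v = -2
L(c) = 4 - c (L(c) = -2*(-2) - c = 4 - c)
h = 9 (h = (3 + 3) + 3 = 6 + 3 = 9)
(-7*L(1))*h = -7*(4 - 1*1)*9 = -7*(4 - 1)*9 = -7*3*9 = -21*9 = -189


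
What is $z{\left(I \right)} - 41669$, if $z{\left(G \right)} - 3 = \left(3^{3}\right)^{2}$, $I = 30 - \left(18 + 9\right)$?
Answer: $-40937$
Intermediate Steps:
$I = 3$ ($I = 30 - 27 = 3$)
$z{\left(G \right)} = 732$ ($z{\left(G \right)} = 3 + \left(3^{3}\right)^{2} = 3 + 27^{2} = 3 + 729 = 732$)
$z{\left(I \right)} - 41669 = 732 - 41669 = -40937$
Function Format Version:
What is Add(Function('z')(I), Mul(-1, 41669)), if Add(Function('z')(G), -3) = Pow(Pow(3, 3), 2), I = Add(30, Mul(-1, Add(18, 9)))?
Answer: -40937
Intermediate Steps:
I = 3 (I = Add(30, Mul(-1, 27)) = Add(30, -27) = 3)
Function('z')(G) = 732 (Function('z')(G) = Add(3, Pow(Pow(3, 3), 2)) = Add(3, Pow(27, 2)) = Add(3, 729) = 732)
Add(Function('z')(I), Mul(-1, 41669)) = Add(732, Mul(-1, 41669)) = Add(732, -41669) = -40937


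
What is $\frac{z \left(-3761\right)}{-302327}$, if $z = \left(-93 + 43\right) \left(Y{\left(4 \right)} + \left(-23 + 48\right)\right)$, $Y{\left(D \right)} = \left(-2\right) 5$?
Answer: $- \frac{2820750}{302327} \approx -9.3301$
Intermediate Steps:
$Y{\left(D \right)} = -10$
$z = -750$ ($z = \left(-93 + 43\right) \left(-10 + \left(-23 + 48\right)\right) = - 50 \left(-10 + 25\right) = \left(-50\right) 15 = -750$)
$\frac{z \left(-3761\right)}{-302327} = \frac{\left(-750\right) \left(-3761\right)}{-302327} = 2820750 \left(- \frac{1}{302327}\right) = - \frac{2820750}{302327}$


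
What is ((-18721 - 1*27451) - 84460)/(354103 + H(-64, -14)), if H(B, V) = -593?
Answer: -65316/176755 ≈ -0.36953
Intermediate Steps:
((-18721 - 1*27451) - 84460)/(354103 + H(-64, -14)) = ((-18721 - 1*27451) - 84460)/(354103 - 593) = ((-18721 - 27451) - 84460)/353510 = (-46172 - 84460)*(1/353510) = -130632*1/353510 = -65316/176755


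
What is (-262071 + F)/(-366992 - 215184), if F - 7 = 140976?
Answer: 3784/18193 ≈ 0.20799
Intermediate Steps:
F = 140983 (F = 7 + 140976 = 140983)
(-262071 + F)/(-366992 - 215184) = (-262071 + 140983)/(-366992 - 215184) = -121088/(-582176) = -121088*(-1/582176) = 3784/18193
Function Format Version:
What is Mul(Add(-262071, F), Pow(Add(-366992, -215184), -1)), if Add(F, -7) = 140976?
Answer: Rational(3784, 18193) ≈ 0.20799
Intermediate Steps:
F = 140983 (F = Add(7, 140976) = 140983)
Mul(Add(-262071, F), Pow(Add(-366992, -215184), -1)) = Mul(Add(-262071, 140983), Pow(Add(-366992, -215184), -1)) = Mul(-121088, Pow(-582176, -1)) = Mul(-121088, Rational(-1, 582176)) = Rational(3784, 18193)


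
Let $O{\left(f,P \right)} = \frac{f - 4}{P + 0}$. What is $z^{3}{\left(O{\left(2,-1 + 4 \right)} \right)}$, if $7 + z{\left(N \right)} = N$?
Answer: $- \frac{12167}{27} \approx -450.63$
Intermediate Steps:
$O{\left(f,P \right)} = \frac{-4 + f}{P}$
$z{\left(N \right)} = -7 + N$
$z^{3}{\left(O{\left(2,-1 + 4 \right)} \right)} = \left(-7 + \frac{-4 + 2}{-1 + 4}\right)^{3} = \left(-7 + \frac{1}{3} \left(-2\right)\right)^{3} = \left(-7 - \frac{2}{3}\right)^{3} = \left(- \frac{23}{3}\right)^{3} = - \frac{12167}{27}$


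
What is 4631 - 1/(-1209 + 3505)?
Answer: 10632775/2296 ≈ 4631.0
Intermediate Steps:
4631 - 1/(-1209 + 3505) = 4631 - 1/2296 = 10632775/2296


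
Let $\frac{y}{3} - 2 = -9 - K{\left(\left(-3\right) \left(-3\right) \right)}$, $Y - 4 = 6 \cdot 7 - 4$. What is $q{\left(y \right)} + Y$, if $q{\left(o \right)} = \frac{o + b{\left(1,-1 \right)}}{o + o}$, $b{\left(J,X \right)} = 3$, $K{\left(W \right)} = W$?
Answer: $\frac{1359}{32} \approx 42.469$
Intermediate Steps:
$Y = 42$ ($Y = 4 + \left(6 \cdot 7 - 4\right) = 4 + \left(42 - 4\right) = 4 + 38 = 42$)
$y = -48$ ($y = 6 + 3 \left(-9 - \left(-3\right) \left(-3\right)\right) = 6 + 3 \left(-9 - 9\right) = 6 + 3 \left(-18\right) = 6 - 54 = -48$)
$q{\left(o \right)} = \frac{3 + o}{2 o}$ ($q{\left(o \right)} = \frac{o + 3}{o + o} = \frac{3 + o}{2 o}$)
$q{\left(y \right)} + Y = \frac{3 - 48}{2 \left(-48\right)} + 42 = \frac{1}{2} \left(- \frac{1}{48}\right) \left(-45\right) + 42 = \frac{15}{32} + 42 = \frac{1359}{32}$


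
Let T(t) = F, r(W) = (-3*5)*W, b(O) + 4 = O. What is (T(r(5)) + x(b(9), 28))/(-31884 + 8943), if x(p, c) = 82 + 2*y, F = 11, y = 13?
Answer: -119/22941 ≈ -0.0051872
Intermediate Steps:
b(O) = -4 + O
x(p, c) = 108 (x(p, c) = 82 + 2*13 = 82 + 26 = 108)
r(W) = -15*W
T(t) = 11
(T(r(5)) + x(b(9), 28))/(-31884 + 8943) = (11 + 108)/(-31884 + 8943) = 119/(-22941) = 119*(-1/22941) = -119/22941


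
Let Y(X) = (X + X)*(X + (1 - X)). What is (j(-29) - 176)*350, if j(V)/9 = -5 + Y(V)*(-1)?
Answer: 105350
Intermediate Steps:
Y(X) = 2*X (Y(X) = (2*X)*1 = 2*X)
j(V) = -45 - 18*V (j(V) = 9*(-5 + (2*V)*(-1)) = 9*(-5 - 2*V) = -45 - 18*V)
(j(-29) - 176)*350 = ((-45 - 18*(-29)) - 176)*350 = ((-45 + 522) - 176)*350 = (477 - 176)*350 = 301*350 = 105350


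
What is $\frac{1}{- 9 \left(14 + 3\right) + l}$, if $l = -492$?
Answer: $- \frac{1}{645} \approx -0.0015504$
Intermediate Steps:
$\frac{1}{- 9 \left(14 + 3\right) + l} = \frac{1}{- 9 \left(14 + 3\right) - 492} = \frac{1}{\left(-9\right) 17 - 492} = \frac{1}{-153 - 492} = \frac{1}{-645} = - \frac{1}{645}$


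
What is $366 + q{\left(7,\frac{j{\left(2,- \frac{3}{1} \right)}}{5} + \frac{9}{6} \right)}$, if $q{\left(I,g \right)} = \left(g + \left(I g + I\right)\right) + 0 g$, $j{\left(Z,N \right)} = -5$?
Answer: $377$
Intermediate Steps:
$q{\left(I,g \right)} = I + g + I g$ ($q{\left(I,g \right)} = \left(g + \left(I + I g\right)\right) + 0 = \left(I + g + I g\right) + 0 = I + g + I g$)
$366 + q{\left(7,\frac{j{\left(2,- \frac{3}{1} \right)}}{5} + \frac{9}{6} \right)} = 366 + \left(7 + \left(- \frac{5}{5} + \frac{9}{6}\right) + 7 \left(- \frac{5}{5} + \frac{9}{6}\right)\right) = 366 + \left(7 + \left(\left(-5\right) \frac{1}{5} + 9 \cdot \frac{1}{6}\right) + 7 \left(\left(-5\right) \frac{1}{5} + 9 \cdot \frac{1}{6}\right)\right) = 366 + \left(7 + \left(-1 + \frac{3}{2}\right) + 7 \left(-1 + \frac{3}{2}\right)\right) = 366 + \left(7 + \frac{1}{2} + 7 \cdot \frac{1}{2}\right) = 366 + \left(7 + \frac{1}{2} + \frac{7}{2}\right) = 366 + 11 = 377$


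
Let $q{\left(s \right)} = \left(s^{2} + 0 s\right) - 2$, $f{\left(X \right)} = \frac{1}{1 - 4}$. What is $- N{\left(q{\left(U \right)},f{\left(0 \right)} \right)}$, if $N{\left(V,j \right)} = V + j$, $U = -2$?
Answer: $- \frac{5}{3} \approx -1.6667$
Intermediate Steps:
$f{\left(X \right)} = - \frac{1}{3}$ ($f{\left(X \right)} = \frac{1}{-3} = - \frac{1}{3}$)
$q{\left(s \right)} = -2 + s^{2}$ ($q{\left(s \right)} = \left(s^{2} + 0\right) - 2 = s^{2} - 2 = -2 + s^{2}$)
$- N{\left(q{\left(U \right)},f{\left(0 \right)} \right)} = - (\left(-2 + \left(-2\right)^{2}\right) - \frac{1}{3}) = - (\left(-2 + 4\right) - \frac{1}{3}) = - (2 - \frac{1}{3}) = \left(-1\right) \frac{5}{3} = - \frac{5}{3}$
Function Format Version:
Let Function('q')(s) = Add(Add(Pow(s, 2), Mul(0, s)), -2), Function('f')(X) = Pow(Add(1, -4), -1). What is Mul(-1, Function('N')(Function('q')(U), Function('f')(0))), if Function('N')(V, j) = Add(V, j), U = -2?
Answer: Rational(-5, 3) ≈ -1.6667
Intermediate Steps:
Function('f')(X) = Rational(-1, 3) (Function('f')(X) = Pow(-3, -1) = Rational(-1, 3))
Function('q')(s) = Add(-2, Pow(s, 2)) (Function('q')(s) = Add(Add(Pow(s, 2), 0), -2) = Add(Pow(s, 2), -2) = Add(-2, Pow(s, 2)))
Mul(-1, Function('N')(Function('q')(U), Function('f')(0))) = Mul(-1, Add(Add(-2, Pow(-2, 2)), Rational(-1, 3))) = Mul(-1, Add(Add(-2, 4), Rational(-1, 3))) = Mul(-1, Add(2, Rational(-1, 3))) = Mul(-1, Rational(5, 3)) = Rational(-5, 3)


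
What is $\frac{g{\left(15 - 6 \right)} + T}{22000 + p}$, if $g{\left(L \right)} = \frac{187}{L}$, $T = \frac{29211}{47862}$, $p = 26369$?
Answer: $\frac{1023677}{2315037078} \approx 0.00044219$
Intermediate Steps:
$T = \frac{9737}{15954}$ ($T = 29211 \cdot \frac{1}{47862} = \frac{9737}{15954} \approx 0.61032$)
$\frac{g{\left(15 - 6 \right)} + T}{22000 + p} = \frac{\frac{187}{15 - 6} + \frac{9737}{15954}}{22000 + 26369} = \frac{\frac{187}{15 - 6} + \frac{9737}{15954}}{48369} = \left(\frac{187}{9} + \frac{9737}{15954}\right) \frac{1}{48369} = \frac{1023677}{47862} \cdot \frac{1}{48369} = \frac{1023677}{2315037078}$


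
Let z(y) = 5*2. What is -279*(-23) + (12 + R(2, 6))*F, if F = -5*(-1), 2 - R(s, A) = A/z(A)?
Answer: 6484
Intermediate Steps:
z(y) = 10
R(s, A) = 2 - A/10
F = 5
-279*(-23) + (12 + R(2, 6))*F = -279*(-23) + (12 + (2 - 1/10*6))*5 = 6417 + (12 + (2 - 3/5))*5 = 6417 + (12 + 7/5)*5 = 6417 + (67/5)*5 = 6417 + 67 = 6484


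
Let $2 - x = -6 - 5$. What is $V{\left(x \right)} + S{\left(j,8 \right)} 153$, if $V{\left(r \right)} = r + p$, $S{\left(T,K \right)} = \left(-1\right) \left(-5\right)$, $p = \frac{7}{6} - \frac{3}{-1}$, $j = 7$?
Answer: $\frac{4693}{6} \approx 782.17$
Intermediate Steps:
$p = \frac{25}{6}$ ($p = 7 \cdot \frac{1}{6} - -3 = \frac{7}{6} + 3 = \frac{25}{6} \approx 4.1667$)
$S{\left(T,K \right)} = 5$
$x = 13$ ($x = 2 - \left(-6 - 5\right) = 2 - -11 = 2 + 11 = 13$)
$V{\left(r \right)} = \frac{25}{6} + r$ ($V{\left(r \right)} = r + \frac{25}{6} = \frac{25}{6} + r$)
$V{\left(x \right)} + S{\left(j,8 \right)} 153 = \left(\frac{25}{6} + 13\right) + 5 \cdot 153 = \frac{103}{6} + 765 = \frac{4693}{6}$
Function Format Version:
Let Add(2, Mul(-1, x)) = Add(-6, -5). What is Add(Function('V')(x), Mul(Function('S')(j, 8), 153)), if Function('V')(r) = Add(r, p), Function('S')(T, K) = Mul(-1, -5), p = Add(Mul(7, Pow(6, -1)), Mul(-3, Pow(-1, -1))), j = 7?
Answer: Rational(4693, 6) ≈ 782.17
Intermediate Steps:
p = Rational(25, 6) (p = Add(Mul(7, Rational(1, 6)), Mul(-3, -1)) = Add(Rational(7, 6), 3) = Rational(25, 6) ≈ 4.1667)
Function('S')(T, K) = 5
x = 13 (x = Add(2, Mul(-1, Add(-6, -5))) = Add(2, Mul(-1, -11)) = Add(2, 11) = 13)
Function('V')(r) = Add(Rational(25, 6), r) (Function('V')(r) = Add(r, Rational(25, 6)) = Add(Rational(25, 6), r))
Add(Function('V')(x), Mul(Function('S')(j, 8), 153)) = Add(Add(Rational(25, 6), 13), Mul(5, 153)) = Add(Rational(103, 6), 765) = Rational(4693, 6)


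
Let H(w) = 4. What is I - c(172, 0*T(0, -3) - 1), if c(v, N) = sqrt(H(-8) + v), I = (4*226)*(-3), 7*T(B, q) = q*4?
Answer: -2712 - 4*sqrt(11) ≈ -2725.3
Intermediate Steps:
T(B, q) = 4*q/7 (T(B, q) = (q*4)/7 = (4*q)/7 = 4*q/7)
I = -2712 (I = 904*(-3) = -2712)
c(v, N) = sqrt(4 + v)
I - c(172, 0*T(0, -3) - 1) = -2712 - sqrt(4 + 172) = -2712 - sqrt(176) = -2712 - 4*sqrt(11)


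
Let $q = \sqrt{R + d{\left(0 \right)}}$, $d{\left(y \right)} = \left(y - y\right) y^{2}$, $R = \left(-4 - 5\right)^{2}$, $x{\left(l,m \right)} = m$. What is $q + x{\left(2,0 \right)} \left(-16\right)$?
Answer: $9$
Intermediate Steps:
$R = 81$ ($R = \left(-9\right)^{2} = 81$)
$d{\left(y \right)} = 0$ ($d{\left(y \right)} = 0 y^{2} = 0$)
$q = 9$ ($q = \sqrt{81 + 0} = \sqrt{81} = 9$)
$q + x{\left(2,0 \right)} \left(-16\right) = 9 + 0 \left(-16\right) = 9 + 0 = 9$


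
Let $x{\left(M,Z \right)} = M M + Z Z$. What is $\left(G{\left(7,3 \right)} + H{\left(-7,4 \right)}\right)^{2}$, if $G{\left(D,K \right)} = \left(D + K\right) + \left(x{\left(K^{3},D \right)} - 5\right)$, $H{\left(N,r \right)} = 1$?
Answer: $614656$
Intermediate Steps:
$x{\left(M,Z \right)} = M^{2} + Z^{2}$
$G{\left(D,K \right)} = -5 + D + K + D^{2} + K^{6}$ ($G{\left(D,K \right)} = \left(D + K\right) - \left(5 - D^{2} - K^{6}\right) = \left(D + K\right) + \left(-5 + D^{2} + K^{6}\right) = -5 + D + K + D^{2} + K^{6}$)
$\left(G{\left(7,3 \right)} + H{\left(-7,4 \right)}\right)^{2} = \left(\left(-5 + 7 + 3 + 7^{2} + 3^{6}\right) + 1\right)^{2} = \left(\left(-5 + 7 + 3 + 49 + 729\right) + 1\right)^{2} = \left(783 + 1\right)^{2} = 784^{2} = 614656$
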